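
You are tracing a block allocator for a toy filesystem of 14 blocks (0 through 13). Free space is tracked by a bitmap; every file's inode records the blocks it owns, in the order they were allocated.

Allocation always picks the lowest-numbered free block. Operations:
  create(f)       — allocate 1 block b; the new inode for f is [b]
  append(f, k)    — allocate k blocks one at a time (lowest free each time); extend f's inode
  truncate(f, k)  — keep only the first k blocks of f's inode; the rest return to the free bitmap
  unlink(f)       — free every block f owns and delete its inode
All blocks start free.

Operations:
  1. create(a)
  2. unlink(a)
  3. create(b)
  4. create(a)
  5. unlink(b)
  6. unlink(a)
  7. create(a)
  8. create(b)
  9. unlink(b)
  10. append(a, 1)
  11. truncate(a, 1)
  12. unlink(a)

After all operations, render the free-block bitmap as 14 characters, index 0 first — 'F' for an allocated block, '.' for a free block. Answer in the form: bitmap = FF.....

[1] create(a) — a=0 (map F.............)
[2] unlink(a) —  (map ..............)
[3] create(b) — b=0 (map F.............)
[4] create(a) — a=1 b=0 (map FF............)
[5] unlink(b) — a=1 (map .F............)
[6] unlink(a) —  (map ..............)
[7] create(a) — a=0 (map F.............)
[8] create(b) — a=0 b=1 (map FF............)
[9] unlink(b) — a=0 (map F.............)
[10] append(a, 1) — a=0,1 (map FF............)
[11] truncate(a, 1) — a=0 (map F.............)
[12] unlink(a) —  (map ..............)

bitmap = ..............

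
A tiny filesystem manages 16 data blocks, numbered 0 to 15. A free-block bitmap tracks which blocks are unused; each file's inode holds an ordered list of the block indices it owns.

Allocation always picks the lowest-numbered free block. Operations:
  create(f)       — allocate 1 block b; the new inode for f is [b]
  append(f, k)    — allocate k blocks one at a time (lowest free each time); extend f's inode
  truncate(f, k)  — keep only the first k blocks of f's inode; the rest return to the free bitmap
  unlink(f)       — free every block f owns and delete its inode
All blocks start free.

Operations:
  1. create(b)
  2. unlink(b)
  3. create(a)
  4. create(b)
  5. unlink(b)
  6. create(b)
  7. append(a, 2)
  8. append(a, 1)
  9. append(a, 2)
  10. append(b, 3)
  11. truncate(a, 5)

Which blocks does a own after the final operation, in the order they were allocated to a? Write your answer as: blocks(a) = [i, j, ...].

  1. create(b)  ⇒  F...............  {b→[0]}
  2. unlink(b)  ⇒  ................  {}
  3. create(a)  ⇒  F...............  {a→[0]}
  4. create(b)  ⇒  FF..............  {a→[0]; b→[1]}
  5. unlink(b)  ⇒  F...............  {a→[0]}
  6. create(b)  ⇒  FF..............  {a→[0]; b→[1]}
  7. append(a, 2)  ⇒  FFFF............  {a→[0, 2, 3]; b→[1]}
  8. append(a, 1)  ⇒  FFFFF...........  {a→[0, 2, 3, 4]; b→[1]}
  9. append(a, 2)  ⇒  FFFFFFF.........  {a→[0, 2, 3, 4, 5, 6]; b→[1]}
  10. append(b, 3)  ⇒  FFFFFFFFFF......  {a→[0, 2, 3, 4, 5, 6]; b→[1, 7, 8, 9]}
  11. truncate(a, 5)  ⇒  FFFFFF.FFF......  {a→[0, 2, 3, 4, 5]; b→[1, 7, 8, 9]}

blocks(a) = [0, 2, 3, 4, 5]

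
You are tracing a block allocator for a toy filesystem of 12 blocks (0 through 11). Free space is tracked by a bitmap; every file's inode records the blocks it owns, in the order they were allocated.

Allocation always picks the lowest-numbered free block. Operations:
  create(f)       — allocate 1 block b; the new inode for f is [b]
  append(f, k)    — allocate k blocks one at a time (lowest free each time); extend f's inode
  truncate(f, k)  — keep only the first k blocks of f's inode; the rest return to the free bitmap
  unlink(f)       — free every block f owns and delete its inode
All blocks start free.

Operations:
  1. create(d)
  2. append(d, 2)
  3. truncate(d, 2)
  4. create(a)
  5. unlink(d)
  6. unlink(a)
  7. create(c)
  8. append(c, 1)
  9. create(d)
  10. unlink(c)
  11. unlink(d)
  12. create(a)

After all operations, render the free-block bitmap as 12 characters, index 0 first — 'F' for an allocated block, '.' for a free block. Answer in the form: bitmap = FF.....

  1. create(d)  ⇒  F...........  {d→[0]}
  2. append(d, 2)  ⇒  FFF.........  {d→[0, 1, 2]}
  3. truncate(d, 2)  ⇒  FF..........  {d→[0, 1]}
  4. create(a)  ⇒  FFF.........  {a→[2]; d→[0, 1]}
  5. unlink(d)  ⇒  ..F.........  {a→[2]}
  6. unlink(a)  ⇒  ............  {}
  7. create(c)  ⇒  F...........  {c→[0]}
  8. append(c, 1)  ⇒  FF..........  {c→[0, 1]}
  9. create(d)  ⇒  FFF.........  {c→[0, 1]; d→[2]}
  10. unlink(c)  ⇒  ..F.........  {d→[2]}
  11. unlink(d)  ⇒  ............  {}
  12. create(a)  ⇒  F...........  {a→[0]}

bitmap = F...........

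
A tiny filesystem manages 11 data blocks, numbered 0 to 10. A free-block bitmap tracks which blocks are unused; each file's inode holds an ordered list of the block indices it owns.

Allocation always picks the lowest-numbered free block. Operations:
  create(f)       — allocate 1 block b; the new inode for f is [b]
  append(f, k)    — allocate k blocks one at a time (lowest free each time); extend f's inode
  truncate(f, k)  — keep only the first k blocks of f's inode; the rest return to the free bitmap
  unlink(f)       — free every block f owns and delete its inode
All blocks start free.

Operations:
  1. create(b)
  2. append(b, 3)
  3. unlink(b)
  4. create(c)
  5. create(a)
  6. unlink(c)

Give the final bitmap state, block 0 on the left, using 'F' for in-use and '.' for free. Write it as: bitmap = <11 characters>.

bitmap = .F.........

[1] create(b) — b=0 (map F..........)
[2] append(b, 3) — b=0,1,2,3 (map FFFF.......)
[3] unlink(b) —  (map ...........)
[4] create(c) — c=0 (map F..........)
[5] create(a) — a=1 c=0 (map FF.........)
[6] unlink(c) — a=1 (map .F.........)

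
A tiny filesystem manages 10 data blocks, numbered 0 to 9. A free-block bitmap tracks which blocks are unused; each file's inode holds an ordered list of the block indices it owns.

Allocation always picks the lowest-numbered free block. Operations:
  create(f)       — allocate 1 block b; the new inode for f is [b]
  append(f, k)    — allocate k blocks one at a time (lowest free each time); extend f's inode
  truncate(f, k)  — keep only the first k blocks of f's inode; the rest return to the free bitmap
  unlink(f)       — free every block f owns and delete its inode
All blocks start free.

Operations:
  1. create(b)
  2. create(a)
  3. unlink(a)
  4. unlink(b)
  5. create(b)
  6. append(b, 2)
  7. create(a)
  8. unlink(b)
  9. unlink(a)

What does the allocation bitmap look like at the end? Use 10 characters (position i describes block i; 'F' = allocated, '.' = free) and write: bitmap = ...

[1] create(b) — b=0 (map F.........)
[2] create(a) — a=1 b=0 (map FF........)
[3] unlink(a) — b=0 (map F.........)
[4] unlink(b) —  (map ..........)
[5] create(b) — b=0 (map F.........)
[6] append(b, 2) — b=0,1,2 (map FFF.......)
[7] create(a) — a=3 b=0,1,2 (map FFFF......)
[8] unlink(b) — a=3 (map ...F......)
[9] unlink(a) —  (map ..........)

bitmap = ..........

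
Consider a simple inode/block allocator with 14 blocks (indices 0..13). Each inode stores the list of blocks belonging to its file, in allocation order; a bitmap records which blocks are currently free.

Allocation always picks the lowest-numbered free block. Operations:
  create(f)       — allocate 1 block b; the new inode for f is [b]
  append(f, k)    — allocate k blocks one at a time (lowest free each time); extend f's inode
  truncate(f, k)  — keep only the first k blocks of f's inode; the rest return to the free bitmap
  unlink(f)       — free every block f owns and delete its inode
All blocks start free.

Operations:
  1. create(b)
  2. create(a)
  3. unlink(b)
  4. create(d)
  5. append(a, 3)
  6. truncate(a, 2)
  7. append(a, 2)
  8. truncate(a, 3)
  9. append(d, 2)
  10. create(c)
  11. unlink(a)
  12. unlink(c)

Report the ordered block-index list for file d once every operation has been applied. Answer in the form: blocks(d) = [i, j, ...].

[1] create(b) — b=0 (map F.............)
[2] create(a) — a=1 b=0 (map FF............)
[3] unlink(b) — a=1 (map .F............)
[4] create(d) — a=1 d=0 (map FF............)
[5] append(a, 3) — a=1,2,3,4 d=0 (map FFFFF.........)
[6] truncate(a, 2) — a=1,2 d=0 (map FFF...........)
[7] append(a, 2) — a=1,2,3,4 d=0 (map FFFFF.........)
[8] truncate(a, 3) — a=1,2,3 d=0 (map FFFF..........)
[9] append(d, 2) — a=1,2,3 d=0,4,5 (map FFFFFF........)
[10] create(c) — a=1,2,3 c=6 d=0,4,5 (map FFFFFFF.......)
[11] unlink(a) — c=6 d=0,4,5 (map F...FFF.......)
[12] unlink(c) — d=0,4,5 (map F...FF........)

blocks(d) = [0, 4, 5]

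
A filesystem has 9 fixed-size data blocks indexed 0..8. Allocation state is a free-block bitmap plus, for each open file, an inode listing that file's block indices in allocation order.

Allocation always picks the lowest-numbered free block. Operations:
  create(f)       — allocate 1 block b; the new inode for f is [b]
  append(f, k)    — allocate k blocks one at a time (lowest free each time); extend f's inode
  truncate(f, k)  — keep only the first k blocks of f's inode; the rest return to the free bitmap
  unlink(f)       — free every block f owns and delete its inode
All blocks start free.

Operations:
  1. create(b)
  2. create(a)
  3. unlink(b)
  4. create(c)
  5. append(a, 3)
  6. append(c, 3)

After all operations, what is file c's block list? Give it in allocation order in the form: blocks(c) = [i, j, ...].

  1. create(b)  ⇒  F........  {b→[0]}
  2. create(a)  ⇒  FF.......  {a→[1]; b→[0]}
  3. unlink(b)  ⇒  .F.......  {a→[1]}
  4. create(c)  ⇒  FF.......  {a→[1]; c→[0]}
  5. append(a, 3)  ⇒  FFFFF....  {a→[1, 2, 3, 4]; c→[0]}
  6. append(c, 3)  ⇒  FFFFFFFF.  {a→[1, 2, 3, 4]; c→[0, 5, 6, 7]}

blocks(c) = [0, 5, 6, 7]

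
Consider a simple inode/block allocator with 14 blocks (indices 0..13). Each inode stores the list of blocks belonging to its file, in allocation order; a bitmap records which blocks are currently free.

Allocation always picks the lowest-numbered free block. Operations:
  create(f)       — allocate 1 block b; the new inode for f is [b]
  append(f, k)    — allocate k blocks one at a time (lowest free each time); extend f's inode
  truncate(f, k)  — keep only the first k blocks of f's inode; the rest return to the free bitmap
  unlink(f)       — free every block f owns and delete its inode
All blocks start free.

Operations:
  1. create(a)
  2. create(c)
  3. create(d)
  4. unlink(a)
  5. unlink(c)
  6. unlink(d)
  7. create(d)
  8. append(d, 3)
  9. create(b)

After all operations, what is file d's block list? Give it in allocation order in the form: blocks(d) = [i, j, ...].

[1] create(a) — a=0 (map F.............)
[2] create(c) — a=0 c=1 (map FF............)
[3] create(d) — a=0 c=1 d=2 (map FFF...........)
[4] unlink(a) — c=1 d=2 (map .FF...........)
[5] unlink(c) — d=2 (map ..F...........)
[6] unlink(d) —  (map ..............)
[7] create(d) — d=0 (map F.............)
[8] append(d, 3) — d=0,1,2,3 (map FFFF..........)
[9] create(b) — b=4 d=0,1,2,3 (map FFFFF.........)

blocks(d) = [0, 1, 2, 3]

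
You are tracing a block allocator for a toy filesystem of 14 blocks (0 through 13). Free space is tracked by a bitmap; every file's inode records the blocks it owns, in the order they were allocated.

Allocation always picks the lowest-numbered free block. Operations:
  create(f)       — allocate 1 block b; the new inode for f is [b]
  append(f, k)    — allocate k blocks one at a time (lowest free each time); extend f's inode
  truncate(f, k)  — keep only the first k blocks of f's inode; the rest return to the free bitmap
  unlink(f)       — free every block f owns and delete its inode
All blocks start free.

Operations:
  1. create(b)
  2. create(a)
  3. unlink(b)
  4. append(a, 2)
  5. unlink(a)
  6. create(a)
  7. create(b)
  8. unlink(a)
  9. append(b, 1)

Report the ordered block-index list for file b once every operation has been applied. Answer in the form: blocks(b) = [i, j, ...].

after create(b) → b:[0]  free=[F.............]
after create(a) → a:[1], b:[0]  free=[FF............]
after unlink(b) → a:[1]  free=[.F............]
after append(a, 2) → a:[1, 0, 2]  free=[FFF...........]
after unlink(a) →   free=[..............]
after create(a) → a:[0]  free=[F.............]
after create(b) → a:[0], b:[1]  free=[FF............]
after unlink(a) → b:[1]  free=[.F............]
after append(b, 1) → b:[1, 0]  free=[FF............]

blocks(b) = [1, 0]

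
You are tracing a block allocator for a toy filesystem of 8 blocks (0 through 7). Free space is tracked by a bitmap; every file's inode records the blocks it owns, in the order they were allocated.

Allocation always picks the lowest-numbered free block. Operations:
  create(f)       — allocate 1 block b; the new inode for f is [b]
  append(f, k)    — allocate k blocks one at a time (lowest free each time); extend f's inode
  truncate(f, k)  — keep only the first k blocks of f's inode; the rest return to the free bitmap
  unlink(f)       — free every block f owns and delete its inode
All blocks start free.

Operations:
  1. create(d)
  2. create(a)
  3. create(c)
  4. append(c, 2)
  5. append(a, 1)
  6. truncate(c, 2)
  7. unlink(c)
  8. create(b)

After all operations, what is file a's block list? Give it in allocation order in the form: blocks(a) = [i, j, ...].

[1] create(d) — d=0 (map F.......)
[2] create(a) — a=1 d=0 (map FF......)
[3] create(c) — a=1 c=2 d=0 (map FFF.....)
[4] append(c, 2) — a=1 c=2,3,4 d=0 (map FFFFF...)
[5] append(a, 1) — a=1,5 c=2,3,4 d=0 (map FFFFFF..)
[6] truncate(c, 2) — a=1,5 c=2,3 d=0 (map FFFF.F..)
[7] unlink(c) — a=1,5 d=0 (map FF...F..)
[8] create(b) — a=1,5 b=2 d=0 (map FFF..F..)

blocks(a) = [1, 5]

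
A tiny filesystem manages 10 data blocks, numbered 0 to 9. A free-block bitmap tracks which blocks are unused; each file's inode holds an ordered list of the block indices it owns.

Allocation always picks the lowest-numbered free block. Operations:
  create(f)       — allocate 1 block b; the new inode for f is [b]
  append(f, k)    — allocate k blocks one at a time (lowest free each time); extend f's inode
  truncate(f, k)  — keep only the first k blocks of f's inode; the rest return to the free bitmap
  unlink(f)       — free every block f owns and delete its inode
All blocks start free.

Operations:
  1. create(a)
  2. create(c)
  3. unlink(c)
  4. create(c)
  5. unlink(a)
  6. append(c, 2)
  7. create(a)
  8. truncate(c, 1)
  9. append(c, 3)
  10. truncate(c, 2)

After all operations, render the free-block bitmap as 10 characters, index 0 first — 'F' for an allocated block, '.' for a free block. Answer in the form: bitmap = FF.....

[1] create(a) — a=0 (map F.........)
[2] create(c) — a=0 c=1 (map FF........)
[3] unlink(c) — a=0 (map F.........)
[4] create(c) — a=0 c=1 (map FF........)
[5] unlink(a) — c=1 (map .F........)
[6] append(c, 2) — c=1,0,2 (map FFF.......)
[7] create(a) — a=3 c=1,0,2 (map FFFF......)
[8] truncate(c, 1) — a=3 c=1 (map .F.F......)
[9] append(c, 3) — a=3 c=1,0,2,4 (map FFFFF.....)
[10] truncate(c, 2) — a=3 c=1,0 (map FF.F......)

bitmap = FF.F......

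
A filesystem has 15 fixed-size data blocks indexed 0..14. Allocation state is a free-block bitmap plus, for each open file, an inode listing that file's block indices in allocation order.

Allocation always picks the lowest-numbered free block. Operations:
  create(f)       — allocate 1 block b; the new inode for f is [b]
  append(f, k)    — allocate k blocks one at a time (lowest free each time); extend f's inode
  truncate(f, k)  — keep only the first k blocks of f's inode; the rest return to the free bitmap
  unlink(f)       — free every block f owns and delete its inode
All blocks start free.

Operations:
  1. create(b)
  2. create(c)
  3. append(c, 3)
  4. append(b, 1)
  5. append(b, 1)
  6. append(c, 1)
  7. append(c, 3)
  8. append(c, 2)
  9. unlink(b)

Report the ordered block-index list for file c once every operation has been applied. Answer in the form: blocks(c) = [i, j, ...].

blocks(c) = [1, 2, 3, 4, 7, 8, 9, 10, 11, 12]

  1. create(b)  ⇒  F..............  {b→[0]}
  2. create(c)  ⇒  FF.............  {b→[0]; c→[1]}
  3. append(c, 3)  ⇒  FFFFF..........  {b→[0]; c→[1, 2, 3, 4]}
  4. append(b, 1)  ⇒  FFFFFF.........  {b→[0, 5]; c→[1, 2, 3, 4]}
  5. append(b, 1)  ⇒  FFFFFFF........  {b→[0, 5, 6]; c→[1, 2, 3, 4]}
  6. append(c, 1)  ⇒  FFFFFFFF.......  {b→[0, 5, 6]; c→[1, 2, 3, 4, 7]}
  7. append(c, 3)  ⇒  FFFFFFFFFFF....  {b→[0, 5, 6]; c→[1, 2, 3, 4, 7, 8, 9, 10]}
  8. append(c, 2)  ⇒  FFFFFFFFFFFFF..  {b→[0, 5, 6]; c→[1, 2, 3, 4, 7, 8, 9, 10, 11, 12]}
  9. unlink(b)  ⇒  .FFFF..FFFFFF..  {c→[1, 2, 3, 4, 7, 8, 9, 10, 11, 12]}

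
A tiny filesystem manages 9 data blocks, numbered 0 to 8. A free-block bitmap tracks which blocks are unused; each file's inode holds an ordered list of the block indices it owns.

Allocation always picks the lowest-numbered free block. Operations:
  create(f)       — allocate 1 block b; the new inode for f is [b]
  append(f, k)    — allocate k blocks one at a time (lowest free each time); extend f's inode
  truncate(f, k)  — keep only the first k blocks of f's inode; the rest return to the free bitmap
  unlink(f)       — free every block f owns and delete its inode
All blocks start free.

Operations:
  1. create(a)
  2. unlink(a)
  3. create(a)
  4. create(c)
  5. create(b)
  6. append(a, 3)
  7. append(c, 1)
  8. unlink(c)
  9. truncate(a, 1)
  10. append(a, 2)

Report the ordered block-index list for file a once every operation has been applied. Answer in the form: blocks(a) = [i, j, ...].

blocks(a) = [0, 1, 3]

after create(a) → a:[0]  free=[F........]
after unlink(a) →   free=[.........]
after create(a) → a:[0]  free=[F........]
after create(c) → a:[0], c:[1]  free=[FF.......]
after create(b) → a:[0], b:[2], c:[1]  free=[FFF......]
after append(a, 3) → a:[0, 3, 4, 5], b:[2], c:[1]  free=[FFFFFF...]
after append(c, 1) → a:[0, 3, 4, 5], b:[2], c:[1, 6]  free=[FFFFFFF..]
after unlink(c) → a:[0, 3, 4, 5], b:[2]  free=[F.FFFF...]
after truncate(a, 1) → a:[0], b:[2]  free=[F.F......]
after append(a, 2) → a:[0, 1, 3], b:[2]  free=[FFFF.....]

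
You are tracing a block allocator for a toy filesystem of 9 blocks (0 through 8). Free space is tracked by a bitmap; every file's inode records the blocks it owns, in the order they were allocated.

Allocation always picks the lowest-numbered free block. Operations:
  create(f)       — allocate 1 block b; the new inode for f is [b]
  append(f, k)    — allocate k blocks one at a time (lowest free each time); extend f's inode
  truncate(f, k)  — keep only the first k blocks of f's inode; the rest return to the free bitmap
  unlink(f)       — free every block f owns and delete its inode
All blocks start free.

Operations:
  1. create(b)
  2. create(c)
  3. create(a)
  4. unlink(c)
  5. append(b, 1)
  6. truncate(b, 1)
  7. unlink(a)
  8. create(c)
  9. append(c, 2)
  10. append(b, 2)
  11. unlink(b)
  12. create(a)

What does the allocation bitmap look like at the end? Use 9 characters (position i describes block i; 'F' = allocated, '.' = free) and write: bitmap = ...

bitmap = FFFF.....

[1] create(b) — b=0 (map F........)
[2] create(c) — b=0 c=1 (map FF.......)
[3] create(a) — a=2 b=0 c=1 (map FFF......)
[4] unlink(c) — a=2 b=0 (map F.F......)
[5] append(b, 1) — a=2 b=0,1 (map FFF......)
[6] truncate(b, 1) — a=2 b=0 (map F.F......)
[7] unlink(a) — b=0 (map F........)
[8] create(c) — b=0 c=1 (map FF.......)
[9] append(c, 2) — b=0 c=1,2,3 (map FFFF.....)
[10] append(b, 2) — b=0,4,5 c=1,2,3 (map FFFFFF...)
[11] unlink(b) — c=1,2,3 (map .FFF.....)
[12] create(a) — a=0 c=1,2,3 (map FFFF.....)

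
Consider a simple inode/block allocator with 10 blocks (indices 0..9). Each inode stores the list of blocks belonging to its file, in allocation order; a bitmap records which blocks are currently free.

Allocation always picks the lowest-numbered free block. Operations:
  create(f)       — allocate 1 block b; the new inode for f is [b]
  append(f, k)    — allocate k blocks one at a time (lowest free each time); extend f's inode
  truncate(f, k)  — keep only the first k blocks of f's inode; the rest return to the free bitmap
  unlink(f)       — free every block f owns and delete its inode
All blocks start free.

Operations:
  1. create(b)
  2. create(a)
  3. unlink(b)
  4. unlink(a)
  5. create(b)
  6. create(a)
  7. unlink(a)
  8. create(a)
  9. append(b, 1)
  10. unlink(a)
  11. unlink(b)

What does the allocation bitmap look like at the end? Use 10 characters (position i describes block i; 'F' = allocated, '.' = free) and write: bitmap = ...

bitmap = ..........

after create(b) → b:[0]  free=[F.........]
after create(a) → a:[1], b:[0]  free=[FF........]
after unlink(b) → a:[1]  free=[.F........]
after unlink(a) →   free=[..........]
after create(b) → b:[0]  free=[F.........]
after create(a) → a:[1], b:[0]  free=[FF........]
after unlink(a) → b:[0]  free=[F.........]
after create(a) → a:[1], b:[0]  free=[FF........]
after append(b, 1) → a:[1], b:[0, 2]  free=[FFF.......]
after unlink(a) → b:[0, 2]  free=[F.F.......]
after unlink(b) →   free=[..........]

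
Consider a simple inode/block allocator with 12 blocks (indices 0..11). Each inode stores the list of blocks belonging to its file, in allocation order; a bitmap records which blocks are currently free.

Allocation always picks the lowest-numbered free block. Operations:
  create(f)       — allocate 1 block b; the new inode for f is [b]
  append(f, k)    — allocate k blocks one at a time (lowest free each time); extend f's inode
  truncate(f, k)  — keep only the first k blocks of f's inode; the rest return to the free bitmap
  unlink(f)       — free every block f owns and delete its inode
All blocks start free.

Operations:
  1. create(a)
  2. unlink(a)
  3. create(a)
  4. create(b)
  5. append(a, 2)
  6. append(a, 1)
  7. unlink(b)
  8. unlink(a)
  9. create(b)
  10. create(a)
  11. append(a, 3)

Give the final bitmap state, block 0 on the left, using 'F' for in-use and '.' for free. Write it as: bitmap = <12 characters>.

after create(a) → a:[0]  free=[F...........]
after unlink(a) →   free=[............]
after create(a) → a:[0]  free=[F...........]
after create(b) → a:[0], b:[1]  free=[FF..........]
after append(a, 2) → a:[0, 2, 3], b:[1]  free=[FFFF........]
after append(a, 1) → a:[0, 2, 3, 4], b:[1]  free=[FFFFF.......]
after unlink(b) → a:[0, 2, 3, 4]  free=[F.FFF.......]
after unlink(a) →   free=[............]
after create(b) → b:[0]  free=[F...........]
after create(a) → a:[1], b:[0]  free=[FF..........]
after append(a, 3) → a:[1, 2, 3, 4], b:[0]  free=[FFFFF.......]

bitmap = FFFFF.......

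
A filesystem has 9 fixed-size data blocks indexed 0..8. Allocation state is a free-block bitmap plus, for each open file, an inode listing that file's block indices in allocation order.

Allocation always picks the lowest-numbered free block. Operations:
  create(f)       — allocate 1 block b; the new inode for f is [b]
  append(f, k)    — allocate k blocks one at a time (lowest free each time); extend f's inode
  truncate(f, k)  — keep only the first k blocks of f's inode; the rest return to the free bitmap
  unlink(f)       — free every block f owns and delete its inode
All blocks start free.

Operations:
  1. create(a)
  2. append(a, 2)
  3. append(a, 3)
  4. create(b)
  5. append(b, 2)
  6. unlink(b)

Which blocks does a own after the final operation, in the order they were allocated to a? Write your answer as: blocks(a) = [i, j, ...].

after create(a) → a:[0]  free=[F........]
after append(a, 2) → a:[0, 1, 2]  free=[FFF......]
after append(a, 3) → a:[0, 1, 2, 3, 4, 5]  free=[FFFFFF...]
after create(b) → a:[0, 1, 2, 3, 4, 5], b:[6]  free=[FFFFFFF..]
after append(b, 2) → a:[0, 1, 2, 3, 4, 5], b:[6, 7, 8]  free=[FFFFFFFFF]
after unlink(b) → a:[0, 1, 2, 3, 4, 5]  free=[FFFFFF...]

blocks(a) = [0, 1, 2, 3, 4, 5]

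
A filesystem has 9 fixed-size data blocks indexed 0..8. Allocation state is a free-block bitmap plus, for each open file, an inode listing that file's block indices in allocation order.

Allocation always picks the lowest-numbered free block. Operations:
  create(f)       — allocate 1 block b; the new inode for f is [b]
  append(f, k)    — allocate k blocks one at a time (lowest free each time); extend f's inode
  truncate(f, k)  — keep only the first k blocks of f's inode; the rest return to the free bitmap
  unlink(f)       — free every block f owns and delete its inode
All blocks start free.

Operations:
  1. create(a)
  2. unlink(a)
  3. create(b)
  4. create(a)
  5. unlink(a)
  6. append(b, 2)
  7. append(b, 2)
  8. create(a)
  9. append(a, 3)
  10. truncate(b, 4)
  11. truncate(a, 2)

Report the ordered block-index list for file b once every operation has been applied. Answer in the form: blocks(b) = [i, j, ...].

blocks(b) = [0, 1, 2, 3]

create(a): bitmap=F........ | a=[0]
unlink(a): bitmap=......... | 
create(b): bitmap=F........ | b=[0]
create(a): bitmap=FF....... | a=[1] b=[0]
unlink(a): bitmap=F........ | b=[0]
append(b, 2): bitmap=FFF...... | b=[0, 1, 2]
append(b, 2): bitmap=FFFFF.... | b=[0, 1, 2, 3, 4]
create(a): bitmap=FFFFFF... | a=[5] b=[0, 1, 2, 3, 4]
append(a, 3): bitmap=FFFFFFFFF | a=[5, 6, 7, 8] b=[0, 1, 2, 3, 4]
truncate(b, 4): bitmap=FFFF.FFFF | a=[5, 6, 7, 8] b=[0, 1, 2, 3]
truncate(a, 2): bitmap=FFFF.FF.. | a=[5, 6] b=[0, 1, 2, 3]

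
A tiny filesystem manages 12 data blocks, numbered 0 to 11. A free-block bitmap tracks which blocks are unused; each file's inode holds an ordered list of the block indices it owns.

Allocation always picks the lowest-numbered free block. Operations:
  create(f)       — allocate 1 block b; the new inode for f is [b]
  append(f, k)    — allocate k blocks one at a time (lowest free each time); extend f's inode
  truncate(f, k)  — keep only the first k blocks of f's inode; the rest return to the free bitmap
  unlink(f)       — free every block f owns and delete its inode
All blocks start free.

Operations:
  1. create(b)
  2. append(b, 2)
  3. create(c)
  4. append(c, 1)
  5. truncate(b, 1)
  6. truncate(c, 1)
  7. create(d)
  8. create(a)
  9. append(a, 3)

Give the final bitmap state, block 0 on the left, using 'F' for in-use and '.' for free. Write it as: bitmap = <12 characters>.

  1. create(b)  ⇒  F...........  {b→[0]}
  2. append(b, 2)  ⇒  FFF.........  {b→[0, 1, 2]}
  3. create(c)  ⇒  FFFF........  {b→[0, 1, 2]; c→[3]}
  4. append(c, 1)  ⇒  FFFFF.......  {b→[0, 1, 2]; c→[3, 4]}
  5. truncate(b, 1)  ⇒  F..FF.......  {b→[0]; c→[3, 4]}
  6. truncate(c, 1)  ⇒  F..F........  {b→[0]; c→[3]}
  7. create(d)  ⇒  FF.F........  {b→[0]; c→[3]; d→[1]}
  8. create(a)  ⇒  FFFF........  {a→[2]; b→[0]; c→[3]; d→[1]}
  9. append(a, 3)  ⇒  FFFFFFF.....  {a→[2, 4, 5, 6]; b→[0]; c→[3]; d→[1]}

bitmap = FFFFFFF.....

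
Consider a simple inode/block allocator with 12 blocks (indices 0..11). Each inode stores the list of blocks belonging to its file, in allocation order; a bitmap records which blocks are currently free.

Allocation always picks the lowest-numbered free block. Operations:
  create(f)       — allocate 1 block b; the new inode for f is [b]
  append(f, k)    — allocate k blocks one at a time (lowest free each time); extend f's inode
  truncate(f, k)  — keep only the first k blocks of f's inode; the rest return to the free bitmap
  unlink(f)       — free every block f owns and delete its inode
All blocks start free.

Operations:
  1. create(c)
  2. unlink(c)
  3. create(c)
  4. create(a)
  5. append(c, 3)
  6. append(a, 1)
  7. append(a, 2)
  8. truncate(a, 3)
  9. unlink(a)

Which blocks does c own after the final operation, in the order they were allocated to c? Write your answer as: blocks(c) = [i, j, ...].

blocks(c) = [0, 2, 3, 4]

[1] create(c) — c=0 (map F...........)
[2] unlink(c) —  (map ............)
[3] create(c) — c=0 (map F...........)
[4] create(a) — a=1 c=0 (map FF..........)
[5] append(c, 3) — a=1 c=0,2,3,4 (map FFFFF.......)
[6] append(a, 1) — a=1,5 c=0,2,3,4 (map FFFFFF......)
[7] append(a, 2) — a=1,5,6,7 c=0,2,3,4 (map FFFFFFFF....)
[8] truncate(a, 3) — a=1,5,6 c=0,2,3,4 (map FFFFFFF.....)
[9] unlink(a) — c=0,2,3,4 (map F.FFF.......)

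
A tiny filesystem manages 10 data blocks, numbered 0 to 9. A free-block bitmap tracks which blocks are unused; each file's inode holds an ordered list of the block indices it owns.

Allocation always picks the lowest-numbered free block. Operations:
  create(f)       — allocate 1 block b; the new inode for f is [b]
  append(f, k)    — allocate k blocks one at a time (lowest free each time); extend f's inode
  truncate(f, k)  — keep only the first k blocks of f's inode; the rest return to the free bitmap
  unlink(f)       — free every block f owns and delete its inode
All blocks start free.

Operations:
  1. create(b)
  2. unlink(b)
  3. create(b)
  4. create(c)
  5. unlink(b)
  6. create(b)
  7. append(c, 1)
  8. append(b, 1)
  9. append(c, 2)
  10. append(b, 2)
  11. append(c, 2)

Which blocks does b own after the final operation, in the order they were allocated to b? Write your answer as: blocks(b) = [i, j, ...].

blocks(b) = [0, 3, 6, 7]

  1. create(b)  ⇒  F.........  {b→[0]}
  2. unlink(b)  ⇒  ..........  {}
  3. create(b)  ⇒  F.........  {b→[0]}
  4. create(c)  ⇒  FF........  {b→[0]; c→[1]}
  5. unlink(b)  ⇒  .F........  {c→[1]}
  6. create(b)  ⇒  FF........  {b→[0]; c→[1]}
  7. append(c, 1)  ⇒  FFF.......  {b→[0]; c→[1, 2]}
  8. append(b, 1)  ⇒  FFFF......  {b→[0, 3]; c→[1, 2]}
  9. append(c, 2)  ⇒  FFFFFF....  {b→[0, 3]; c→[1, 2, 4, 5]}
  10. append(b, 2)  ⇒  FFFFFFFF..  {b→[0, 3, 6, 7]; c→[1, 2, 4, 5]}
  11. append(c, 2)  ⇒  FFFFFFFFFF  {b→[0, 3, 6, 7]; c→[1, 2, 4, 5, 8, 9]}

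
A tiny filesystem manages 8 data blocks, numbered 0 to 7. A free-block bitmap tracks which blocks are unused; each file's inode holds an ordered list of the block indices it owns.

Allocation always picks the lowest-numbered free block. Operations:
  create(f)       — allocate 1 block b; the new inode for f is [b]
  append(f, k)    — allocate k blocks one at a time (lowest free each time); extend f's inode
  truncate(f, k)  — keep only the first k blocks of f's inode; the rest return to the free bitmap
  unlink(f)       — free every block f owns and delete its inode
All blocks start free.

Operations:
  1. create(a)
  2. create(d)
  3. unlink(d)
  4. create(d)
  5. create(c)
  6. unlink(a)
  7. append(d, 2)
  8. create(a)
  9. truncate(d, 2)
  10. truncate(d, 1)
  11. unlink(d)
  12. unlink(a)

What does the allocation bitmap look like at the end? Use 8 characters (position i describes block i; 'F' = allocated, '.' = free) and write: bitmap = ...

bitmap = ..F.....

after create(a) → a:[0]  free=[F.......]
after create(d) → a:[0], d:[1]  free=[FF......]
after unlink(d) → a:[0]  free=[F.......]
after create(d) → a:[0], d:[1]  free=[FF......]
after create(c) → a:[0], c:[2], d:[1]  free=[FFF.....]
after unlink(a) → c:[2], d:[1]  free=[.FF.....]
after append(d, 2) → c:[2], d:[1, 0, 3]  free=[FFFF....]
after create(a) → a:[4], c:[2], d:[1, 0, 3]  free=[FFFFF...]
after truncate(d, 2) → a:[4], c:[2], d:[1, 0]  free=[FFF.F...]
after truncate(d, 1) → a:[4], c:[2], d:[1]  free=[.FF.F...]
after unlink(d) → a:[4], c:[2]  free=[..F.F...]
after unlink(a) → c:[2]  free=[..F.....]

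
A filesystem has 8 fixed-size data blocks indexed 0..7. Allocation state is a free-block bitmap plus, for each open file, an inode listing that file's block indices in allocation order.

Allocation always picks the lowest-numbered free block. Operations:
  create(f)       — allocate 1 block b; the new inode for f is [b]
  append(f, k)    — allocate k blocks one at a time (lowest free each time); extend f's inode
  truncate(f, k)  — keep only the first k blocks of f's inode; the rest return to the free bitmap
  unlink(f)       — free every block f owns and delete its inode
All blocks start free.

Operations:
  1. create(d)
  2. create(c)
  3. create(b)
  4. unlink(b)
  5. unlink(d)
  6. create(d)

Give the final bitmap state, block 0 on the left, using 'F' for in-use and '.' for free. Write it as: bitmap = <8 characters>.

bitmap = FF......

create(d): bitmap=F....... | d=[0]
create(c): bitmap=FF...... | c=[1] d=[0]
create(b): bitmap=FFF..... | b=[2] c=[1] d=[0]
unlink(b): bitmap=FF...... | c=[1] d=[0]
unlink(d): bitmap=.F...... | c=[1]
create(d): bitmap=FF...... | c=[1] d=[0]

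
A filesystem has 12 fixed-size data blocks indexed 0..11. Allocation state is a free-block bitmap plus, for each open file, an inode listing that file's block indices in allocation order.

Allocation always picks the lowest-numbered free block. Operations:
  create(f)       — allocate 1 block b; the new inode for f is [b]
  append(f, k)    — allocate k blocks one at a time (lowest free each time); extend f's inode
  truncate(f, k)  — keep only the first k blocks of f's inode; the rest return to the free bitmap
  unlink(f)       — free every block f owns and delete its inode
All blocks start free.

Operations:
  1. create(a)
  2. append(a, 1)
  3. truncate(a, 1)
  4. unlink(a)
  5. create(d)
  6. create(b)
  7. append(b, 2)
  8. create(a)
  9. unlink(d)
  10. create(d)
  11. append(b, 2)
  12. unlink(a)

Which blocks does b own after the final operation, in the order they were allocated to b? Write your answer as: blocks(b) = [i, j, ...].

blocks(b) = [1, 2, 3, 5, 6]

create(a): bitmap=F........... | a=[0]
append(a, 1): bitmap=FF.......... | a=[0, 1]
truncate(a, 1): bitmap=F........... | a=[0]
unlink(a): bitmap=............ | 
create(d): bitmap=F........... | d=[0]
create(b): bitmap=FF.......... | b=[1] d=[0]
append(b, 2): bitmap=FFFF........ | b=[1, 2, 3] d=[0]
create(a): bitmap=FFFFF....... | a=[4] b=[1, 2, 3] d=[0]
unlink(d): bitmap=.FFFF....... | a=[4] b=[1, 2, 3]
create(d): bitmap=FFFFF....... | a=[4] b=[1, 2, 3] d=[0]
append(b, 2): bitmap=FFFFFFF..... | a=[4] b=[1, 2, 3, 5, 6] d=[0]
unlink(a): bitmap=FFFF.FF..... | b=[1, 2, 3, 5, 6] d=[0]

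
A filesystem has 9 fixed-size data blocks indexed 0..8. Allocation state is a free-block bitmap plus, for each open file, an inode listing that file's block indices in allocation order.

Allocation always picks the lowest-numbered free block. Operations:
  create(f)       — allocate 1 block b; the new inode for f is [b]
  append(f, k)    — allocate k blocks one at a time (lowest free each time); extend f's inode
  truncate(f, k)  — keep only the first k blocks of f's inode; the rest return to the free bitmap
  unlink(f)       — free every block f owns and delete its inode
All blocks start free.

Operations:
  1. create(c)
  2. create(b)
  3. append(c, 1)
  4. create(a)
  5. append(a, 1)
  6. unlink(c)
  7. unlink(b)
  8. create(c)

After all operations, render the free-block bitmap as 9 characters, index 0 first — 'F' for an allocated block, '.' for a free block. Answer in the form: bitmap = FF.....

after create(c) → c:[0]  free=[F........]
after create(b) → b:[1], c:[0]  free=[FF.......]
after append(c, 1) → b:[1], c:[0, 2]  free=[FFF......]
after create(a) → a:[3], b:[1], c:[0, 2]  free=[FFFF.....]
after append(a, 1) → a:[3, 4], b:[1], c:[0, 2]  free=[FFFFF....]
after unlink(c) → a:[3, 4], b:[1]  free=[.F.FF....]
after unlink(b) → a:[3, 4]  free=[...FF....]
after create(c) → a:[3, 4], c:[0]  free=[F..FF....]

bitmap = F..FF....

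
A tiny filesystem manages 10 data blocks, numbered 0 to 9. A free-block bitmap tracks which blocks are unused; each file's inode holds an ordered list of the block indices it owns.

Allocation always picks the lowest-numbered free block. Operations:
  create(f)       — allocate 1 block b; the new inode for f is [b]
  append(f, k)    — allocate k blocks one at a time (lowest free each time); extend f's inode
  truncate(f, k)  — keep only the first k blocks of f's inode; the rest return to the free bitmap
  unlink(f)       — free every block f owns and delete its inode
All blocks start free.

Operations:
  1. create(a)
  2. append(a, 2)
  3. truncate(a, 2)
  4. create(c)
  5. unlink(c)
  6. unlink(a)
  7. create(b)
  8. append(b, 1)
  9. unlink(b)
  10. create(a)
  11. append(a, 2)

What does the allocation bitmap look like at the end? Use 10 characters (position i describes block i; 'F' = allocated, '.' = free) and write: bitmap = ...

bitmap = FFF.......

[1] create(a) — a=0 (map F.........)
[2] append(a, 2) — a=0,1,2 (map FFF.......)
[3] truncate(a, 2) — a=0,1 (map FF........)
[4] create(c) — a=0,1 c=2 (map FFF.......)
[5] unlink(c) — a=0,1 (map FF........)
[6] unlink(a) —  (map ..........)
[7] create(b) — b=0 (map F.........)
[8] append(b, 1) — b=0,1 (map FF........)
[9] unlink(b) —  (map ..........)
[10] create(a) — a=0 (map F.........)
[11] append(a, 2) — a=0,1,2 (map FFF.......)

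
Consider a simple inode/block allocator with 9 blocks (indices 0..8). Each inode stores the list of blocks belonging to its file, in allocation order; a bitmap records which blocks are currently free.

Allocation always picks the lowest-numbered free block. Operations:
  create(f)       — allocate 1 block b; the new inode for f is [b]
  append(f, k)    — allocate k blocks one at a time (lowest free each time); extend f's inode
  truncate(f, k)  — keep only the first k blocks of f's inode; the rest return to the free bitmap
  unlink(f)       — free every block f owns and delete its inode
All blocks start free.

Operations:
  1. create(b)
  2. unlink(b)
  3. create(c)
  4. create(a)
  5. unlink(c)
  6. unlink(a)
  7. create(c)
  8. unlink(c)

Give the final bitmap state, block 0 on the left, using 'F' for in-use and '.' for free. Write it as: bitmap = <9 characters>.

bitmap = .........

  1. create(b)  ⇒  F........  {b→[0]}
  2. unlink(b)  ⇒  .........  {}
  3. create(c)  ⇒  F........  {c→[0]}
  4. create(a)  ⇒  FF.......  {a→[1]; c→[0]}
  5. unlink(c)  ⇒  .F.......  {a→[1]}
  6. unlink(a)  ⇒  .........  {}
  7. create(c)  ⇒  F........  {c→[0]}
  8. unlink(c)  ⇒  .........  {}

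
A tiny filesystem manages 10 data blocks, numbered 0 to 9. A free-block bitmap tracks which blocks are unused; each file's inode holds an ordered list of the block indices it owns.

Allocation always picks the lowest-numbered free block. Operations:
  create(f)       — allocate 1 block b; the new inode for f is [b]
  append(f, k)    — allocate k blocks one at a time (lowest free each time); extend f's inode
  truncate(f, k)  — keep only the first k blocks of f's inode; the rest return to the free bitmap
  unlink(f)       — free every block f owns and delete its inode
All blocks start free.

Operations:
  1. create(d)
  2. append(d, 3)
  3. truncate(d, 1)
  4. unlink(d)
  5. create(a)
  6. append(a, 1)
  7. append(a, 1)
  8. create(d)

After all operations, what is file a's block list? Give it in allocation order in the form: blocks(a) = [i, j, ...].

[1] create(d) — d=0 (map F.........)
[2] append(d, 3) — d=0,1,2,3 (map FFFF......)
[3] truncate(d, 1) — d=0 (map F.........)
[4] unlink(d) —  (map ..........)
[5] create(a) — a=0 (map F.........)
[6] append(a, 1) — a=0,1 (map FF........)
[7] append(a, 1) — a=0,1,2 (map FFF.......)
[8] create(d) — a=0,1,2 d=3 (map FFFF......)

blocks(a) = [0, 1, 2]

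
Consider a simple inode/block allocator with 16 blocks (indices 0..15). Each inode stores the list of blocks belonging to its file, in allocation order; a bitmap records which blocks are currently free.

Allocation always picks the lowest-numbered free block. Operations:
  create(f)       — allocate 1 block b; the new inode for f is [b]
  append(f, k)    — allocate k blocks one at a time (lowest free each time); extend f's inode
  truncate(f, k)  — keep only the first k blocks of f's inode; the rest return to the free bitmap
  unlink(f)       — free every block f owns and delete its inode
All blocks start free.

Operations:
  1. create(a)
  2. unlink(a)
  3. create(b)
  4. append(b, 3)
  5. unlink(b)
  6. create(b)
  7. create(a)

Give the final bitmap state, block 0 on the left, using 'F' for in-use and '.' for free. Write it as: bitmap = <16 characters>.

after create(a) → a:[0]  free=[F...............]
after unlink(a) →   free=[................]
after create(b) → b:[0]  free=[F...............]
after append(b, 3) → b:[0, 1, 2, 3]  free=[FFFF............]
after unlink(b) →   free=[................]
after create(b) → b:[0]  free=[F...............]
after create(a) → a:[1], b:[0]  free=[FF..............]

bitmap = FF..............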